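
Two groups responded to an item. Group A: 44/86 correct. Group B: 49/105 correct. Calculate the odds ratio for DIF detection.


Odds_A = 44/42 = 1.0476
Odds_B = 49/56 = 0.875
OR = Odds_A / Odds_B = 1.0476 / 0.875
Exactly, OR = (44 * 56) / (42 * 49) = 2464 / 2058
OR = 1.1973

1.1973


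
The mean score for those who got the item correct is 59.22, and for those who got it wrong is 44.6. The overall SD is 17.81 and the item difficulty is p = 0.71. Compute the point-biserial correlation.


q = 1 - p = 0.29
rpb = ((M1 - M0) / SD) * sqrt(p * q)
rpb = ((59.22 - 44.6) / 17.81) * sqrt(0.71 * 0.29)
rpb = 0.3725

0.3725


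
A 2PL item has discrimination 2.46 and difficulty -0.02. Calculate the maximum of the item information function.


For 2PL, max info at theta = b = -0.02
I_max = a^2 / 4 = 2.46^2 / 4
= 6.0516 / 4
I_max = 1.5129

1.5129


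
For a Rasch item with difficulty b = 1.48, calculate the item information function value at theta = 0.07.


P = 1/(1+exp(-(0.07-1.48))) = 0.1962
I = P*(1-P) = 0.1962 * 0.8038
I = 0.1577

0.1577


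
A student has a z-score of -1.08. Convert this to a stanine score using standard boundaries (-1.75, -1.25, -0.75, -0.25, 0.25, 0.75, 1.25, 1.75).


Stanine boundaries: [-1.75, -1.25, -0.75, -0.25, 0.25, 0.75, 1.25, 1.75]
z = -1.08
Check each boundary:
  z >= -1.75 -> could be stanine 2
  z >= -1.25 -> could be stanine 3
  z < -0.75
  z < -0.25
  z < 0.25
  z < 0.75
  z < 1.25
  z < 1.75
Highest qualifying boundary gives stanine = 3

3


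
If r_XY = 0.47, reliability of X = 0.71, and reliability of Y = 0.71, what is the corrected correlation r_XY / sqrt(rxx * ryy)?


r_corrected = rxy / sqrt(rxx * ryy)
= 0.47 / sqrt(0.71 * 0.71)
= 0.47 / sqrt(0.5041)
= 0.47 / 0.71
r_corrected = 0.662

0.662


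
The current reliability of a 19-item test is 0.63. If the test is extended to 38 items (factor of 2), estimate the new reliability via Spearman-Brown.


r_new = (n * rxx) / (1 + (n-1) * rxx)
r_new = (2 * 0.63) / (1 + 1 * 0.63)
r_new = 1.26 / 1.63
r_new = 0.773

0.773


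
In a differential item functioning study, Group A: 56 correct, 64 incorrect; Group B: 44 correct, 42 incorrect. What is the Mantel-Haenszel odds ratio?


Odds_A = 56/64 = 0.875
Odds_B = 44/42 = 1.0476
OR = Odds_A / Odds_B = 0.875 / 1.0476
Exactly, OR = (56 * 42) / (64 * 44) = 2352 / 2816
OR = 0.8352

0.8352


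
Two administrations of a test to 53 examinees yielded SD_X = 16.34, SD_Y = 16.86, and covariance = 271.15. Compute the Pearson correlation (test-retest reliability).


r = cov(X,Y) / (SD_X * SD_Y)
r = 271.15 / (16.34 * 16.86)
r = 271.15 / 275.4924
r = 0.9842

0.9842


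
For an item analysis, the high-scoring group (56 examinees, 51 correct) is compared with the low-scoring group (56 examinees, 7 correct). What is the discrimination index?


p_upper = 51/56 = 0.9107
p_lower = 7/56 = 0.125
D = 0.9107 - 0.125 = 0.7857

0.7857


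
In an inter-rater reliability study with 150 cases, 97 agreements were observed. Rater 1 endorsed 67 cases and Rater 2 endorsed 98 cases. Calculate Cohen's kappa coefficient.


P_o = 97/150 = 0.646667
P_e = (67*98 + 83*52) / 22500 = 0.483644
kappa = (P_o - P_e) / (1 - P_e)
kappa = (0.646667 - 0.483644) / (1 - 0.483644)
kappa = 0.3157

0.3157


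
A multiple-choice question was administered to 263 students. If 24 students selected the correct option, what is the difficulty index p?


Item difficulty p = number correct / total examinees
p = 24 / 263
p = 0.0913

0.0913


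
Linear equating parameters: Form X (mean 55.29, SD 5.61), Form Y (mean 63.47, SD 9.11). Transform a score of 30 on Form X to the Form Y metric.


slope = SD_Y / SD_X = 9.11 / 5.61 ~ 1.6239
intercept = mean_Y - slope * mean_X = 63.47 - (9.11 / 5.61) * 55.29 ~ -26.3147
Y = slope * X + intercept. To avoid rounding drift from the rounded slope/intercept, evaluate the equivalent form Y = mean_Y + SD_Y * (X - mean_X) / SD_X at full precision:
Y = 63.47 + 9.11 * (30 - 55.29) / 5.61
Y = 63.47 - 9.11 * 25.29 / 5.61
Y = 63.47 - 230.3919 / 5.61
Y = 63.47 - 41.0681
Y = 22.4019

22.4019


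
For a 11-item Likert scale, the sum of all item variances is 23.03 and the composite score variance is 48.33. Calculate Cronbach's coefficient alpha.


alpha = (k/(k-1)) * (1 - sum(si^2)/s_total^2)
= (11/10) * (1 - 23.03/48.33)
alpha = 0.5758

0.5758


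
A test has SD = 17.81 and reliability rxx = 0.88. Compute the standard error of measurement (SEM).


SEM = SD * sqrt(1 - rxx)
SEM = 17.81 * sqrt(1 - 0.88)
SEM = 17.81 * sqrt(0.12) = 17.81 * 0.34641
SEM = 6.1696

6.1696


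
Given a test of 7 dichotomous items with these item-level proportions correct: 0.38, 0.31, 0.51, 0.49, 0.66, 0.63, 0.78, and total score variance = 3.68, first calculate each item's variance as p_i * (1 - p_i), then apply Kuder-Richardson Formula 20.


For each item, compute p_i * q_i:
  Item 1: 0.38 * 0.62 = 0.2356
  Item 2: 0.31 * 0.69 = 0.2139
  Item 3: 0.51 * 0.49 = 0.2499
  Item 4: 0.49 * 0.51 = 0.2499
  Item 5: 0.66 * 0.34 = 0.2244
  Item 6: 0.63 * 0.37 = 0.2331
  Item 7: 0.78 * 0.22 = 0.1716
Sum(p_i * q_i) = 0.2356 + 0.2139 + 0.2499 + 0.2499 + 0.2244 + 0.2331 + 0.1716 = 1.5784
KR-20 = (k/(k-1)) * (1 - Sum(p_i*q_i) / Var_total)
= (7/6) * (1 - 1.5784/3.68)
= 1.1667 * 0.5711
KR-20 = 0.6663

0.6663


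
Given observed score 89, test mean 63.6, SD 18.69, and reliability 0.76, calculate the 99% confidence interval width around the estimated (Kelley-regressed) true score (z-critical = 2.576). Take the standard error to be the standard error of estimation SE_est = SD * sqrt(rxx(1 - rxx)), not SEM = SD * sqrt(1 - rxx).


True score estimate = 0.76*89 + 0.24*63.6 = 82.904
SE_est = SD * sqrt(rxx * (1 - rxx)) = 18.69 * sqrt(0.76 * 0.24) = 18.69 * sqrt(0.1824) = 7.982184
CI = T_est +/- z * SE_est, so width = 2 * z * SE_est = 2 * 2.576 * 7.982184
Width = 41.1242

41.1242


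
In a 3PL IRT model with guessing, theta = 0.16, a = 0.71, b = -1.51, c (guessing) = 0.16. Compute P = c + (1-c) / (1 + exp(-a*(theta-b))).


logit = 0.71*(0.16 - -1.51) = 1.1857
P* = 1/(1 + exp(-1.1857)) = 0.766
P = 0.16 + (1 - 0.16) * 0.766
P = 0.8034

0.8034


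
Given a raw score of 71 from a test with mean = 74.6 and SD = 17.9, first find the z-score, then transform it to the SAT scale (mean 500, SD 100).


z = (X - mean) / SD = (71 - 74.6) / 17.9
z = -3.6 / 17.9
z = -0.2011
SAT-scale = SAT = 500 + 100z
Carry z at full precision (z = -3.6 / 17.9) into the conversion:
SAT-scale = 500 + 100 * (-3.6 / 17.9) = 500 + -360 / 17.9
SAT-scale = 500 + -20.1117
SAT-scale = 479.8883

479.8883


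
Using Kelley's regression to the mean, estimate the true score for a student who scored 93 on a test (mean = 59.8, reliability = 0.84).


T_est = rxx * X + (1 - rxx) * mean
T_est = 0.84 * 93 + 0.16 * 59.8
T_est = 78.12 + 9.568
T_est = 87.688

87.688


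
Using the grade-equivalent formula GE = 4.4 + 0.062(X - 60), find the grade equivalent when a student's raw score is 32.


raw - median = 32 - 60 = -28
slope * diff = 0.062 * -28 = -1.736
GE = 4.4 + -1.736
GE = 2.664

2.664


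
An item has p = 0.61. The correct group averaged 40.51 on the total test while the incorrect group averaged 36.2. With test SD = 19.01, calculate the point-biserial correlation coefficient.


q = 1 - p = 0.39
rpb = ((M1 - M0) / SD) * sqrt(p * q)
rpb = ((40.51 - 36.2) / 19.01) * sqrt(0.61 * 0.39)
rpb = 0.1106

0.1106


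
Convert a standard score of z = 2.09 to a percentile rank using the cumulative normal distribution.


CDF(z) = 0.5 * (1 + erf(z/sqrt(2)))
erf(1.4779) = 0.9634
CDF = 0.9817
Percentile rank = 0.9817 * 100 = 98.17

98.17


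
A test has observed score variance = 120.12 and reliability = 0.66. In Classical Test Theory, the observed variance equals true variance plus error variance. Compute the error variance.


var_true = rxx * var_obs = 0.66 * 120.12 = 79.2792
var_error = var_obs - var_true
var_error = 120.12 - 79.2792
var_error = 40.8408

40.8408


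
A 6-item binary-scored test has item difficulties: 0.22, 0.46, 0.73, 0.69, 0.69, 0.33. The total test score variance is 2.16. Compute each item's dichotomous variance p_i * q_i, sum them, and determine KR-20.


For each item, compute p_i * q_i:
  Item 1: 0.22 * 0.78 = 0.1716
  Item 2: 0.46 * 0.54 = 0.2484
  Item 3: 0.73 * 0.27 = 0.1971
  Item 4: 0.69 * 0.31 = 0.2139
  Item 5: 0.69 * 0.31 = 0.2139
  Item 6: 0.33 * 0.67 = 0.2211
Sum(p_i * q_i) = 0.1716 + 0.2484 + 0.1971 + 0.2139 + 0.2139 + 0.2211 = 1.266
KR-20 = (k/(k-1)) * (1 - Sum(p_i*q_i) / Var_total)
= (6/5) * (1 - 1.266/2.16)
= 1.2 * 0.4139
KR-20 = 0.4967

0.4967


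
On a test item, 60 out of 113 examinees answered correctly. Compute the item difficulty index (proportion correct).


Item difficulty p = number correct / total examinees
p = 60 / 113
p = 0.531

0.531


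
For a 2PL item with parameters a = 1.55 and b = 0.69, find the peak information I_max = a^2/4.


For 2PL, max info at theta = b = 0.69
I_max = a^2 / 4 = 1.55^2 / 4
= 2.4025 / 4
I_max = 0.6006

0.6006


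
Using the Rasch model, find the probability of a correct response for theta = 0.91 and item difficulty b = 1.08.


theta - b = 0.91 - 1.08 = -0.17
exp(-(theta - b)) = exp(0.17) = 1.1853
P = 1 / (1 + 1.1853)
P = 0.4576

0.4576


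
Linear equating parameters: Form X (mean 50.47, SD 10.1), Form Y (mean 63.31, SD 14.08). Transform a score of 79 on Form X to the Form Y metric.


slope = SD_Y / SD_X = 14.08 / 10.1 ~ 1.3941
intercept = mean_Y - slope * mean_X = 63.31 - (14.08 / 10.1) * 50.47 ~ -7.0482
Y = slope * X + intercept. To avoid rounding drift from the rounded slope/intercept, evaluate the equivalent form Y = mean_Y + SD_Y * (X - mean_X) / SD_X at full precision:
Y = 63.31 + 14.08 * (79 - 50.47) / 10.1
Y = 63.31 + 14.08 * 28.53 / 10.1
Y = 63.31 + 401.7024 / 10.1
Y = 63.31 + 39.7725
Y = 103.0825

103.0825


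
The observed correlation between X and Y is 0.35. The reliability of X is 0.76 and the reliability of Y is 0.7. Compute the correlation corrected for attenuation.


r_corrected = rxy / sqrt(rxx * ryy)
= 0.35 / sqrt(0.76 * 0.7)
= 0.35 / sqrt(0.532)
= 0.35 / 0.729383
r_corrected = 0.4799

0.4799


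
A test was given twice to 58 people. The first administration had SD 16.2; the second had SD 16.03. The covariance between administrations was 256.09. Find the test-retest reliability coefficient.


r = cov(X,Y) / (SD_X * SD_Y)
r = 256.09 / (16.2 * 16.03)
r = 256.09 / 259.686
r = 0.9862

0.9862


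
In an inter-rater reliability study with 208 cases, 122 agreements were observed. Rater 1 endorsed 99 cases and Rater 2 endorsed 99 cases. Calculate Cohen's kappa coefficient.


P_o = 122/208 = 0.586538
P_e = (99*99 + 109*109) / 43264 = 0.501156
kappa = (P_o - P_e) / (1 - P_e)
kappa = (0.586538 - 0.501156) / (1 - 0.501156)
kappa = 0.1712

0.1712


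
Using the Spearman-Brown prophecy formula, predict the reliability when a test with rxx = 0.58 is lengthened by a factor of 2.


r_new = (n * rxx) / (1 + (n-1) * rxx)
r_new = (2 * 0.58) / (1 + 1 * 0.58)
r_new = 1.16 / 1.58
r_new = 0.7342

0.7342


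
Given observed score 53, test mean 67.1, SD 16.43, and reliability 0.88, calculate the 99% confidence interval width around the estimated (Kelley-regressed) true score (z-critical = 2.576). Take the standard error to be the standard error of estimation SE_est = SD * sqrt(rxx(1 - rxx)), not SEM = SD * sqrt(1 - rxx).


True score estimate = 0.88*53 + 0.12*67.1 = 54.692
SE_est = SD * sqrt(rxx * (1 - rxx)) = 16.43 * sqrt(0.88 * 0.12) = 16.43 * sqrt(0.1056) = 5.339118
CI = T_est +/- z * SE_est, so width = 2 * z * SE_est = 2 * 2.576 * 5.339118
Width = 27.5071

27.5071


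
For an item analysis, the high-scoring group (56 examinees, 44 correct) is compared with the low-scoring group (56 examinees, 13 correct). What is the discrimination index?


p_upper = 44/56 = 0.7857
p_lower = 13/56 = 0.2321
D = 0.7857 - 0.2321 = 0.5536

0.5536


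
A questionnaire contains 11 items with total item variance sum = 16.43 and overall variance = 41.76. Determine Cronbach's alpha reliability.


alpha = (k/(k-1)) * (1 - sum(si^2)/s_total^2)
= (11/10) * (1 - 16.43/41.76)
alpha = 0.6672

0.6672


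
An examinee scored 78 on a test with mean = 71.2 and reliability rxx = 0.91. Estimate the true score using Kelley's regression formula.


T_est = rxx * X + (1 - rxx) * mean
T_est = 0.91 * 78 + 0.09 * 71.2
T_est = 70.98 + 6.408
T_est = 77.388

77.388


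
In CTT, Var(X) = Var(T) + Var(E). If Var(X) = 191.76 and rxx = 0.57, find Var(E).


var_true = rxx * var_obs = 0.57 * 191.76 = 109.3032
var_error = var_obs - var_true
var_error = 191.76 - 109.3032
var_error = 82.4568

82.4568


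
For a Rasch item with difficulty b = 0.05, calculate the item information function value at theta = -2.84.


P = 1/(1+exp(-(-2.84-0.05))) = 0.0527
I = P*(1-P) = 0.0527 * 0.9473
I = 0.0499

0.0499


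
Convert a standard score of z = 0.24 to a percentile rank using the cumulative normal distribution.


CDF(z) = 0.5 * (1 + erf(z/sqrt(2)))
erf(0.1697) = 0.1897
CDF = 0.5948
Percentile rank = 0.5948 * 100 = 59.48

59.48


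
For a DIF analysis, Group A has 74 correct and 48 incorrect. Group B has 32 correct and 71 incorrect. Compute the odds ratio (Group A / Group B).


Odds_A = 74/48 = 1.5417
Odds_B = 32/71 = 0.4507
OR = Odds_A / Odds_B = 1.5417 / 0.4507
Exactly, OR = (74 * 71) / (48 * 32) = 5254 / 1536
OR = 3.4206

3.4206


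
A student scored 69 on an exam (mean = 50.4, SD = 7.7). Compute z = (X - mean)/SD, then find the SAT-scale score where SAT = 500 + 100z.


z = (X - mean) / SD = (69 - 50.4) / 7.7
z = 18.6 / 7.7
z = 2.4156
SAT-scale = SAT = 500 + 100z
Carry z at full precision (z = 18.6 / 7.7) into the conversion:
SAT-scale = 500 + 100 * (18.6 / 7.7) = 500 + 1860 / 7.7
SAT-scale = 500 + 241.5584
SAT-scale = 741.5584

741.5584


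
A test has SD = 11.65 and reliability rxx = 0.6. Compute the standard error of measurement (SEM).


SEM = SD * sqrt(1 - rxx)
SEM = 11.65 * sqrt(1 - 0.6)
SEM = 11.65 * sqrt(0.4) = 11.65 * 0.632456
SEM = 7.3681

7.3681


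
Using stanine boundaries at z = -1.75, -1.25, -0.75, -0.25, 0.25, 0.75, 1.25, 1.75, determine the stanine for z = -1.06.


Stanine boundaries: [-1.75, -1.25, -0.75, -0.25, 0.25, 0.75, 1.25, 1.75]
z = -1.06
Check each boundary:
  z >= -1.75 -> could be stanine 2
  z >= -1.25 -> could be stanine 3
  z < -0.75
  z < -0.25
  z < 0.25
  z < 0.75
  z < 1.25
  z < 1.75
Highest qualifying boundary gives stanine = 3

3


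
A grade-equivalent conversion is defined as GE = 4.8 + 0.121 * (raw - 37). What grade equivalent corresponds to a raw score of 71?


raw - median = 71 - 37 = 34
slope * diff = 0.121 * 34 = 4.114
GE = 4.8 + 4.114
GE = 8.914

8.914


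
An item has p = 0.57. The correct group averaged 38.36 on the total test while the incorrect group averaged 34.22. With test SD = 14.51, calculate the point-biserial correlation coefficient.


q = 1 - p = 0.43
rpb = ((M1 - M0) / SD) * sqrt(p * q)
rpb = ((38.36 - 34.22) / 14.51) * sqrt(0.57 * 0.43)
rpb = 0.1413

0.1413


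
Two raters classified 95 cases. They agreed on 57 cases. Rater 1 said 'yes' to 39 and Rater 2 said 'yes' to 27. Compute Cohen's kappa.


P_o = 57/95 = 0.6
P_e = (39*27 + 56*68) / 9025 = 0.538615
kappa = (P_o - P_e) / (1 - P_e)
kappa = (0.6 - 0.538615) / (1 - 0.538615)
kappa = 0.133

0.133


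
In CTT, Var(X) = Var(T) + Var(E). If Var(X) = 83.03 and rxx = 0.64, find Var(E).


var_true = rxx * var_obs = 0.64 * 83.03 = 53.1392
var_error = var_obs - var_true
var_error = 83.03 - 53.1392
var_error = 29.8908

29.8908


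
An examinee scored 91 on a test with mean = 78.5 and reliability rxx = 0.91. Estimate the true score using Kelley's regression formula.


T_est = rxx * X + (1 - rxx) * mean
T_est = 0.91 * 91 + 0.09 * 78.5
T_est = 82.81 + 7.065
T_est = 89.875

89.875


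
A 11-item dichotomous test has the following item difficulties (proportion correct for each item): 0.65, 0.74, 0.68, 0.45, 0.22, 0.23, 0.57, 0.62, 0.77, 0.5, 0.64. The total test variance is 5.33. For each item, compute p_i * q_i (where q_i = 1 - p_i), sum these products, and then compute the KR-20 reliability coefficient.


For each item, compute p_i * q_i:
  Item 1: 0.65 * 0.35 = 0.2275
  Item 2: 0.74 * 0.26 = 0.1924
  Item 3: 0.68 * 0.32 = 0.2176
  Item 4: 0.45 * 0.55 = 0.2475
  Item 5: 0.22 * 0.78 = 0.1716
  Item 6: 0.23 * 0.77 = 0.1771
  Item 7: 0.57 * 0.43 = 0.2451
  Item 8: 0.62 * 0.38 = 0.2356
  Item 9: 0.77 * 0.23 = 0.1771
  Item 10: 0.5 * 0.5 = 0.25
  Item 11: 0.64 * 0.36 = 0.2304
Sum(p_i * q_i) = 0.2275 + 0.1924 + 0.2176 + 0.2475 + 0.1716 + 0.1771 + 0.2451 + 0.2356 + 0.1771 + 0.25 + 0.2304 = 2.3719
KR-20 = (k/(k-1)) * (1 - Sum(p_i*q_i) / Var_total)
= (11/10) * (1 - 2.3719/5.33)
= 1.1 * 0.555
KR-20 = 0.6105

0.6105


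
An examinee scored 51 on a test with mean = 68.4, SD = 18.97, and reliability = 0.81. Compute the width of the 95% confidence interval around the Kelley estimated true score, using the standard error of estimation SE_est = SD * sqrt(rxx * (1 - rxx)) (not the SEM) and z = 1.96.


True score estimate = 0.81*51 + 0.19*68.4 = 54.306
SE_est = SD * sqrt(rxx * (1 - rxx)) = 18.97 * sqrt(0.81 * 0.19) = 18.97 * sqrt(0.1539) = 7.441948
CI = T_est +/- z * SE_est, so width = 2 * z * SE_est = 2 * 1.96 * 7.441948
Width = 29.1724

29.1724


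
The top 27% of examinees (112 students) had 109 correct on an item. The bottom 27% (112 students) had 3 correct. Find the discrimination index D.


p_upper = 109/112 = 0.9732
p_lower = 3/112 = 0.0268
D = 0.9732 - 0.0268 = 0.9464

0.9464


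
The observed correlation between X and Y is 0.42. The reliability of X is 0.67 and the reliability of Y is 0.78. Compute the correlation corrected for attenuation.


r_corrected = rxy / sqrt(rxx * ryy)
= 0.42 / sqrt(0.67 * 0.78)
= 0.42 / sqrt(0.5226)
= 0.42 / 0.722911
r_corrected = 0.581

0.581


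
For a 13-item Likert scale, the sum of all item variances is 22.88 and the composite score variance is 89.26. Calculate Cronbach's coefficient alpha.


alpha = (k/(k-1)) * (1 - sum(si^2)/s_total^2)
= (13/12) * (1 - 22.88/89.26)
alpha = 0.8056

0.8056


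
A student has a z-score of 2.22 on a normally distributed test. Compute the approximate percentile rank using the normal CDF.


CDF(z) = 0.5 * (1 + erf(z/sqrt(2)))
erf(1.5698) = 0.9736
CDF = 0.9868
Percentile rank = 0.9868 * 100 = 98.68

98.68


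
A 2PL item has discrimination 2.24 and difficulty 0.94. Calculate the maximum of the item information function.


For 2PL, max info at theta = b = 0.94
I_max = a^2 / 4 = 2.24^2 / 4
= 5.0176 / 4
I_max = 1.2544

1.2544


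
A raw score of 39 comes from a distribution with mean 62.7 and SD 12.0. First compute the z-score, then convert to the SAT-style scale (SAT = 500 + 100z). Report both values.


z = (X - mean) / SD = (39 - 62.7) / 12.0
z = -23.7 / 12.0
z = -1.975
SAT-scale = SAT = 500 + 100z
Carry z at full precision (z = -23.7 / 12.0) into the conversion:
SAT-scale = 500 + 100 * (-23.7 / 12.0) = 500 + -2370 / 12.0
SAT-scale = 500 + -197.5
SAT-scale = 302.5

302.5


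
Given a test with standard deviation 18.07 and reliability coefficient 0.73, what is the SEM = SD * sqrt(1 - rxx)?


SEM = SD * sqrt(1 - rxx)
SEM = 18.07 * sqrt(1 - 0.73)
SEM = 18.07 * sqrt(0.27) = 18.07 * 0.519615
SEM = 9.3894

9.3894


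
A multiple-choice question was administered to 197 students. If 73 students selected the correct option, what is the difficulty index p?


Item difficulty p = number correct / total examinees
p = 73 / 197
p = 0.3706

0.3706


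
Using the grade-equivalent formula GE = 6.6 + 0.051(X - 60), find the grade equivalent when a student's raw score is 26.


raw - median = 26 - 60 = -34
slope * diff = 0.051 * -34 = -1.734
GE = 6.6 + -1.734
GE = 4.866

4.866


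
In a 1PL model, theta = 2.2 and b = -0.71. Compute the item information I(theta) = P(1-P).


P = 1/(1+exp(-(2.2--0.71))) = 0.9483
I = P*(1-P) = 0.9483 * 0.0517
I = 0.049

0.049


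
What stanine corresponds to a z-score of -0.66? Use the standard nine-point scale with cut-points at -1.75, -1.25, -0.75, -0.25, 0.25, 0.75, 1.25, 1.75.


Stanine boundaries: [-1.75, -1.25, -0.75, -0.25, 0.25, 0.75, 1.25, 1.75]
z = -0.66
Check each boundary:
  z >= -1.75 -> could be stanine 2
  z >= -1.25 -> could be stanine 3
  z >= -0.75 -> could be stanine 4
  z < -0.25
  z < 0.25
  z < 0.75
  z < 1.25
  z < 1.75
Highest qualifying boundary gives stanine = 4

4


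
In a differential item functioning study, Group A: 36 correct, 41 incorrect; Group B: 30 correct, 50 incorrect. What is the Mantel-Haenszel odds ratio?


Odds_A = 36/41 = 0.878
Odds_B = 30/50 = 0.6
OR = Odds_A / Odds_B = 0.878 / 0.6
Exactly, OR = (36 * 50) / (41 * 30) = 1800 / 1230
OR = 1.4634

1.4634


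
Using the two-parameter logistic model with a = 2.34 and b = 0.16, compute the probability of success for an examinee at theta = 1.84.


a*(theta - b) = 2.34 * (1.84 - 0.16) = 3.9312
exp(-3.9312) = 0.0196
P = 1 / (1 + 0.0196)
P = 0.9808

0.9808


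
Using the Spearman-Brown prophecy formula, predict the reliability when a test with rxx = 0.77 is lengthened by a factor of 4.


r_new = (n * rxx) / (1 + (n-1) * rxx)
r_new = (4 * 0.77) / (1 + 3 * 0.77)
r_new = 3.08 / 3.31
r_new = 0.9305

0.9305


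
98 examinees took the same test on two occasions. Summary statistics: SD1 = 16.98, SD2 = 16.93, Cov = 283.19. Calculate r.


r = cov(X,Y) / (SD_X * SD_Y)
r = 283.19 / (16.98 * 16.93)
r = 283.19 / 287.4714
r = 0.9851

0.9851


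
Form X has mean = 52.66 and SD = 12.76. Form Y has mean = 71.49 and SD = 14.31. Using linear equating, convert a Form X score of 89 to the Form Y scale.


slope = SD_Y / SD_X = 14.31 / 12.76 ~ 1.1215
intercept = mean_Y - slope * mean_X = 71.49 - (14.31 / 12.76) * 52.66 ~ 12.4332
Y = slope * X + intercept. To avoid rounding drift from the rounded slope/intercept, evaluate the equivalent form Y = mean_Y + SD_Y * (X - mean_X) / SD_X at full precision:
Y = 71.49 + 14.31 * (89 - 52.66) / 12.76
Y = 71.49 + 14.31 * 36.34 / 12.76
Y = 71.49 + 520.0254 / 12.76
Y = 71.49 + 40.7543
Y = 112.2443

112.2443


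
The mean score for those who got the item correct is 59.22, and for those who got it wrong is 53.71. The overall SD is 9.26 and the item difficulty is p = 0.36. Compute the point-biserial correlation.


q = 1 - p = 0.64
rpb = ((M1 - M0) / SD) * sqrt(p * q)
rpb = ((59.22 - 53.71) / 9.26) * sqrt(0.36 * 0.64)
rpb = 0.2856

0.2856


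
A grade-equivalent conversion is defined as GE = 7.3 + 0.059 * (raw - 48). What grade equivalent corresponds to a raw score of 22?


raw - median = 22 - 48 = -26
slope * diff = 0.059 * -26 = -1.534
GE = 7.3 + -1.534
GE = 5.766

5.766


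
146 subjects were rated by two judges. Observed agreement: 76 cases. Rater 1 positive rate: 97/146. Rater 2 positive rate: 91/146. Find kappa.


P_o = 76/146 = 0.520548
P_e = (97*91 + 49*55) / 21316 = 0.540533
kappa = (P_o - P_e) / (1 - P_e)
kappa = (0.520548 - 0.540533) / (1 - 0.540533)
kappa = -0.0435

-0.0435


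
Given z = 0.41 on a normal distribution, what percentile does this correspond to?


CDF(z) = 0.5 * (1 + erf(z/sqrt(2)))
erf(0.2899) = 0.3182
CDF = 0.6591
Percentile rank = 0.6591 * 100 = 65.91

65.91


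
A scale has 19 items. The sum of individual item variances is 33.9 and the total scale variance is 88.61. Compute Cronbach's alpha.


alpha = (k/(k-1)) * (1 - sum(si^2)/s_total^2)
= (19/18) * (1 - 33.9/88.61)
alpha = 0.6517

0.6517


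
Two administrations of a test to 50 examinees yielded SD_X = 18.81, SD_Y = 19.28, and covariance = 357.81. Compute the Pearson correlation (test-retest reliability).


r = cov(X,Y) / (SD_X * SD_Y)
r = 357.81 / (18.81 * 19.28)
r = 357.81 / 362.6568
r = 0.9866

0.9866


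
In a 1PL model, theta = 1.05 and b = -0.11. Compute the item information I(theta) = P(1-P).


P = 1/(1+exp(-(1.05--0.11))) = 0.7613
I = P*(1-P) = 0.7613 * 0.2387
I = 0.1817

0.1817


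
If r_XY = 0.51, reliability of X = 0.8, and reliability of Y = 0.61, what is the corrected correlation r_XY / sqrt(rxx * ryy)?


r_corrected = rxy / sqrt(rxx * ryy)
= 0.51 / sqrt(0.8 * 0.61)
= 0.51 / sqrt(0.488)
= 0.51 / 0.69857
r_corrected = 0.7301

0.7301


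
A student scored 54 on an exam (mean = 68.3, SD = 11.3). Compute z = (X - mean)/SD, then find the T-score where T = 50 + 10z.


z = (X - mean) / SD = (54 - 68.3) / 11.3
z = -14.3 / 11.3
z = -1.2655
T-score = T = 50 + 10z
Carry z at full precision (z = -14.3 / 11.3) into the conversion:
T-score = 50 + 10 * (-14.3 / 11.3) = 50 + -143 / 11.3
T-score = 50 + -12.6549
T-score = 37.3451

37.3451


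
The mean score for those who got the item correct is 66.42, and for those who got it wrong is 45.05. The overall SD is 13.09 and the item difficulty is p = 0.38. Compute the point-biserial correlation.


q = 1 - p = 0.62
rpb = ((M1 - M0) / SD) * sqrt(p * q)
rpb = ((66.42 - 45.05) / 13.09) * sqrt(0.38 * 0.62)
rpb = 0.7924

0.7924


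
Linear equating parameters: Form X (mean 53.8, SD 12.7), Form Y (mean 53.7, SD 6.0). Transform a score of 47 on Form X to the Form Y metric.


slope = SD_Y / SD_X = 6.0 / 12.7 ~ 0.4724
intercept = mean_Y - slope * mean_X = 53.7 - (6.0 / 12.7) * 53.8 ~ 28.2827
Y = slope * X + intercept. To avoid rounding drift from the rounded slope/intercept, evaluate the equivalent form Y = mean_Y + SD_Y * (X - mean_X) / SD_X at full precision:
Y = 53.7 + 6.0 * (47 - 53.8) / 12.7
Y = 53.7 - 6.0 * 6.8 / 12.7
Y = 53.7 - 40.8 / 12.7
Y = 53.7 - 3.2126
Y = 50.4874

50.4874


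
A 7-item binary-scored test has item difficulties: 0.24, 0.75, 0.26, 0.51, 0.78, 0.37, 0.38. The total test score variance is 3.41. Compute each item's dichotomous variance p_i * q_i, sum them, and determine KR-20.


For each item, compute p_i * q_i:
  Item 1: 0.24 * 0.76 = 0.1824
  Item 2: 0.75 * 0.25 = 0.1875
  Item 3: 0.26 * 0.74 = 0.1924
  Item 4: 0.51 * 0.49 = 0.2499
  Item 5: 0.78 * 0.22 = 0.1716
  Item 6: 0.37 * 0.63 = 0.2331
  Item 7: 0.38 * 0.62 = 0.2356
Sum(p_i * q_i) = 0.1824 + 0.1875 + 0.1924 + 0.2499 + 0.1716 + 0.2331 + 0.2356 = 1.4525
KR-20 = (k/(k-1)) * (1 - Sum(p_i*q_i) / Var_total)
= (7/6) * (1 - 1.4525/3.41)
= 1.1667 * 0.574
KR-20 = 0.6697

0.6697


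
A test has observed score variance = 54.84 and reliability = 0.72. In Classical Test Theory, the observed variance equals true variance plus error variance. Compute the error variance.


var_true = rxx * var_obs = 0.72 * 54.84 = 39.4848
var_error = var_obs - var_true
var_error = 54.84 - 39.4848
var_error = 15.3552

15.3552


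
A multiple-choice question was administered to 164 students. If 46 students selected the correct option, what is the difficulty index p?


Item difficulty p = number correct / total examinees
p = 46 / 164
p = 0.2805

0.2805


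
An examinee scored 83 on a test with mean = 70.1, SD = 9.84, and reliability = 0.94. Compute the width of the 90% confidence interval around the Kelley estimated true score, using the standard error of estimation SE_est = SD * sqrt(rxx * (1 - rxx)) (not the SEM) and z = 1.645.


True score estimate = 0.94*83 + 0.06*70.1 = 82.226
SE_est = SD * sqrt(rxx * (1 - rxx)) = 9.84 * sqrt(0.94 * 0.06) = 9.84 * sqrt(0.0564) = 2.336871
CI = T_est +/- z * SE_est, so width = 2 * z * SE_est = 2 * 1.645 * 2.336871
Width = 7.6883

7.6883


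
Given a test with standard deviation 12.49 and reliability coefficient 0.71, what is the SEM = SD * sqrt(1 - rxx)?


SEM = SD * sqrt(1 - rxx)
SEM = 12.49 * sqrt(1 - 0.71)
SEM = 12.49 * sqrt(0.29) = 12.49 * 0.538516
SEM = 6.7261

6.7261


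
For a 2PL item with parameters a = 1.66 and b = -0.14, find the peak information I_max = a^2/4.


For 2PL, max info at theta = b = -0.14
I_max = a^2 / 4 = 1.66^2 / 4
= 2.7556 / 4
I_max = 0.6889

0.6889


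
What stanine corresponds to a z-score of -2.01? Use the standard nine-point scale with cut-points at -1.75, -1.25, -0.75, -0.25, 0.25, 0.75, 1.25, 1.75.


Stanine boundaries: [-1.75, -1.25, -0.75, -0.25, 0.25, 0.75, 1.25, 1.75]
z = -2.01
Check each boundary:
  z < -1.75
  z < -1.25
  z < -0.75
  z < -0.25
  z < 0.25
  z < 0.75
  z < 1.25
  z < 1.75
Highest qualifying boundary gives stanine = 1

1


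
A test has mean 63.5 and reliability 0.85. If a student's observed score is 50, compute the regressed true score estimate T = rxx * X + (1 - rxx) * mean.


T_est = rxx * X + (1 - rxx) * mean
T_est = 0.85 * 50 + 0.15 * 63.5
T_est = 42.5 + 9.525
T_est = 52.025

52.025


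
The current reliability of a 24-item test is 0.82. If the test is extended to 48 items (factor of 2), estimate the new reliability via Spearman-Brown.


r_new = (n * rxx) / (1 + (n-1) * rxx)
r_new = (2 * 0.82) / (1 + 1 * 0.82)
r_new = 1.64 / 1.82
r_new = 0.9011

0.9011


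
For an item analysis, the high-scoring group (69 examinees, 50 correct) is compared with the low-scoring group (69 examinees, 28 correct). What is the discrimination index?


p_upper = 50/69 = 0.7246
p_lower = 28/69 = 0.4058
D = 0.7246 - 0.4058 = 0.3188

0.3188


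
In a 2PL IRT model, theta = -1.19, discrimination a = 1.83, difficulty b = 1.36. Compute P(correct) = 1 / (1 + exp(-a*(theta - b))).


a*(theta - b) = 1.83 * (-1.19 - 1.36) = -4.6665
exp(--4.6665) = 106.325
P = 1 / (1 + 106.325)
P = 0.0093

0.0093


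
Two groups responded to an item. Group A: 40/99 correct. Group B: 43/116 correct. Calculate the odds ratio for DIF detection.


Odds_A = 40/59 = 0.678
Odds_B = 43/73 = 0.589
OR = Odds_A / Odds_B = 0.678 / 0.589
Exactly, OR = (40 * 73) / (59 * 43) = 2920 / 2537
OR = 1.151

1.151


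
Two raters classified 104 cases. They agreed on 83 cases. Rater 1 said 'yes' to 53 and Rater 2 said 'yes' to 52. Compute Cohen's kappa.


P_o = 83/104 = 0.798077
P_e = (53*52 + 51*52) / 10816 = 0.5
kappa = (P_o - P_e) / (1 - P_e)
kappa = (0.798077 - 0.5) / (1 - 0.5)
kappa = 0.5962

0.5962


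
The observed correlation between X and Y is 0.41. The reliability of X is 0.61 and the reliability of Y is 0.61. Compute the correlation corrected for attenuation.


r_corrected = rxy / sqrt(rxx * ryy)
= 0.41 / sqrt(0.61 * 0.61)
= 0.41 / sqrt(0.3721)
= 0.41 / 0.61
r_corrected = 0.6721

0.6721


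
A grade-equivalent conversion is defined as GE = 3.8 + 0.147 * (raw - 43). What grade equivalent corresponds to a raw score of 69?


raw - median = 69 - 43 = 26
slope * diff = 0.147 * 26 = 3.822
GE = 3.8 + 3.822
GE = 7.622

7.622


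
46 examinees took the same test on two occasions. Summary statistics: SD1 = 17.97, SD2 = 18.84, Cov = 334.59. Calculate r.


r = cov(X,Y) / (SD_X * SD_Y)
r = 334.59 / (17.97 * 18.84)
r = 334.59 / 338.5548
r = 0.9883

0.9883


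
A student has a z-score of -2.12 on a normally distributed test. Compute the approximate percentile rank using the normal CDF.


CDF(z) = 0.5 * (1 + erf(z/sqrt(2)))
erf(-1.4991) = -0.966
CDF = 0.017
Percentile rank = 0.017 * 100 = 1.7

1.7


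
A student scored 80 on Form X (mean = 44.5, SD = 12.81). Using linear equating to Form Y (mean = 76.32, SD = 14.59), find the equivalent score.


slope = SD_Y / SD_X = 14.59 / 12.81 ~ 1.139
intercept = mean_Y - slope * mean_X = 76.32 - (14.59 / 12.81) * 44.5 ~ 25.6365
Y = slope * X + intercept. To avoid rounding drift from the rounded slope/intercept, evaluate the equivalent form Y = mean_Y + SD_Y * (X - mean_X) / SD_X at full precision:
Y = 76.32 + 14.59 * (80 - 44.5) / 12.81
Y = 76.32 + 14.59 * 35.5 / 12.81
Y = 76.32 + 517.945 / 12.81
Y = 76.32 + 40.4329
Y = 116.7529

116.7529


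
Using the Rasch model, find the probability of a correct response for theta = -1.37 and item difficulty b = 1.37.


theta - b = -1.37 - 1.37 = -2.74
exp(-(theta - b)) = exp(2.74) = 15.487
P = 1 / (1 + 15.487)
P = 0.0607

0.0607


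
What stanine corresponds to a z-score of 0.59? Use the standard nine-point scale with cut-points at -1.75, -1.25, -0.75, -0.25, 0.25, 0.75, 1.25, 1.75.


Stanine boundaries: [-1.75, -1.25, -0.75, -0.25, 0.25, 0.75, 1.25, 1.75]
z = 0.59
Check each boundary:
  z >= -1.75 -> could be stanine 2
  z >= -1.25 -> could be stanine 3
  z >= -0.75 -> could be stanine 4
  z >= -0.25 -> could be stanine 5
  z >= 0.25 -> could be stanine 6
  z < 0.75
  z < 1.25
  z < 1.75
Highest qualifying boundary gives stanine = 6

6


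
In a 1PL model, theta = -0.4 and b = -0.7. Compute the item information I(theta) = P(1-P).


P = 1/(1+exp(-(-0.4--0.7))) = 0.5744
I = P*(1-P) = 0.5744 * 0.4256
I = 0.2445

0.2445


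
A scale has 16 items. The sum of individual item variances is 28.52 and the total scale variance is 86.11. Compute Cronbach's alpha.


alpha = (k/(k-1)) * (1 - sum(si^2)/s_total^2)
= (16/15) * (1 - 28.52/86.11)
alpha = 0.7134

0.7134


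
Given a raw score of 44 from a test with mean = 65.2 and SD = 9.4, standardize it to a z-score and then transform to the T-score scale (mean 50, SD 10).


z = (X - mean) / SD = (44 - 65.2) / 9.4
z = -21.2 / 9.4
z = -2.2553
T-score = T = 50 + 10z
Carry z at full precision (z = -21.2 / 9.4) into the conversion:
T-score = 50 + 10 * (-21.2 / 9.4) = 50 + -212 / 9.4
T-score = 50 + -22.5532
T-score = 27.4468

27.4468


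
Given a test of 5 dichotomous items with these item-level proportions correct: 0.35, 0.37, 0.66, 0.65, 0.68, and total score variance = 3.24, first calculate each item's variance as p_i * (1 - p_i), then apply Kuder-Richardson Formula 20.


For each item, compute p_i * q_i:
  Item 1: 0.35 * 0.65 = 0.2275
  Item 2: 0.37 * 0.63 = 0.2331
  Item 3: 0.66 * 0.34 = 0.2244
  Item 4: 0.65 * 0.35 = 0.2275
  Item 5: 0.68 * 0.32 = 0.2176
Sum(p_i * q_i) = 0.2275 + 0.2331 + 0.2244 + 0.2275 + 0.2176 = 1.1301
KR-20 = (k/(k-1)) * (1 - Sum(p_i*q_i) / Var_total)
= (5/4) * (1 - 1.1301/3.24)
= 1.25 * 0.6512
KR-20 = 0.814

0.814


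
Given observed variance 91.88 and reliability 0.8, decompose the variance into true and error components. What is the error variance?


var_true = rxx * var_obs = 0.8 * 91.88 = 73.504
var_error = var_obs - var_true
var_error = 91.88 - 73.504
var_error = 18.376

18.376


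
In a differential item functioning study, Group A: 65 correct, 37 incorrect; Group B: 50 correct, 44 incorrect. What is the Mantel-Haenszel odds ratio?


Odds_A = 65/37 = 1.7568
Odds_B = 50/44 = 1.1364
OR = Odds_A / Odds_B = 1.7568 / 1.1364
Exactly, OR = (65 * 44) / (37 * 50) = 2860 / 1850
OR = 1.5459

1.5459


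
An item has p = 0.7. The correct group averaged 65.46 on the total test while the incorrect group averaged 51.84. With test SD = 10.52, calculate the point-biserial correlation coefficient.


q = 1 - p = 0.3
rpb = ((M1 - M0) / SD) * sqrt(p * q)
rpb = ((65.46 - 51.84) / 10.52) * sqrt(0.7 * 0.3)
rpb = 0.5933

0.5933


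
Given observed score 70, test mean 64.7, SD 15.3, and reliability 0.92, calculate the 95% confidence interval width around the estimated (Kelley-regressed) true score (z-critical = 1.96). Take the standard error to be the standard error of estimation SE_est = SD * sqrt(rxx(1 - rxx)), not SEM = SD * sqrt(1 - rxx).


True score estimate = 0.92*70 + 0.08*64.7 = 69.576
SE_est = SD * sqrt(rxx * (1 - rxx)) = 15.3 * sqrt(0.92 * 0.08) = 15.3 * sqrt(0.0736) = 4.150786
CI = T_est +/- z * SE_est, so width = 2 * z * SE_est = 2 * 1.96 * 4.150786
Width = 16.2711

16.2711


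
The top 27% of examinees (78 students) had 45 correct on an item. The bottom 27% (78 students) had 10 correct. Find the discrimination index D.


p_upper = 45/78 = 0.5769
p_lower = 10/78 = 0.1282
D = 0.5769 - 0.1282 = 0.4487

0.4487


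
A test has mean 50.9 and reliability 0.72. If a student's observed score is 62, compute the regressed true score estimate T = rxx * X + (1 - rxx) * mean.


T_est = rxx * X + (1 - rxx) * mean
T_est = 0.72 * 62 + 0.28 * 50.9
T_est = 44.64 + 14.252
T_est = 58.892

58.892


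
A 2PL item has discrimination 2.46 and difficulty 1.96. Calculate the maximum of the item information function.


For 2PL, max info at theta = b = 1.96
I_max = a^2 / 4 = 2.46^2 / 4
= 6.0516 / 4
I_max = 1.5129

1.5129


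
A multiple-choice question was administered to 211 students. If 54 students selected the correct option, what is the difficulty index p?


Item difficulty p = number correct / total examinees
p = 54 / 211
p = 0.2559

0.2559


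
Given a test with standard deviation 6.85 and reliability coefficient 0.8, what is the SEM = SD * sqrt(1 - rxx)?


SEM = SD * sqrt(1 - rxx)
SEM = 6.85 * sqrt(1 - 0.8)
SEM = 6.85 * sqrt(0.2) = 6.85 * 0.447214
SEM = 3.0634

3.0634


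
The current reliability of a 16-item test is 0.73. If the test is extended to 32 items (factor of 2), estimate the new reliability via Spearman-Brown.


r_new = (n * rxx) / (1 + (n-1) * rxx)
r_new = (2 * 0.73) / (1 + 1 * 0.73)
r_new = 1.46 / 1.73
r_new = 0.8439

0.8439


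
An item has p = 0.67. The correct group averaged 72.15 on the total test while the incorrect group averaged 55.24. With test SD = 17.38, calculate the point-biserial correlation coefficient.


q = 1 - p = 0.33
rpb = ((M1 - M0) / SD) * sqrt(p * q)
rpb = ((72.15 - 55.24) / 17.38) * sqrt(0.67 * 0.33)
rpb = 0.4575

0.4575


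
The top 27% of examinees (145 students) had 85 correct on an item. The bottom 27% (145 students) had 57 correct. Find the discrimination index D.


p_upper = 85/145 = 0.5862
p_lower = 57/145 = 0.3931
D = 0.5862 - 0.3931 = 0.1931

0.1931


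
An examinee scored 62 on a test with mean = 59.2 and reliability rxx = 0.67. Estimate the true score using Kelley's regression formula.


T_est = rxx * X + (1 - rxx) * mean
T_est = 0.67 * 62 + 0.33 * 59.2
T_est = 41.54 + 19.536
T_est = 61.076

61.076


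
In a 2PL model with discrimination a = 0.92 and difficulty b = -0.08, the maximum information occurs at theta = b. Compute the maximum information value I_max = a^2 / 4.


For 2PL, max info at theta = b = -0.08
I_max = a^2 / 4 = 0.92^2 / 4
= 0.8464 / 4
I_max = 0.2116

0.2116


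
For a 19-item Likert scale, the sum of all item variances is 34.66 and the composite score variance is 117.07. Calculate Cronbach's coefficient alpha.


alpha = (k/(k-1)) * (1 - sum(si^2)/s_total^2)
= (19/18) * (1 - 34.66/117.07)
alpha = 0.743

0.743


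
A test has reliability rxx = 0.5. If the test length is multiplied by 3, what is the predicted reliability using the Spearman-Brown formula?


r_new = (n * rxx) / (1 + (n-1) * rxx)
r_new = (3 * 0.5) / (1 + 2 * 0.5)
r_new = 1.5 / 2.0
r_new = 0.75

0.75


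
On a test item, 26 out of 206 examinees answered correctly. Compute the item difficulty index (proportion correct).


Item difficulty p = number correct / total examinees
p = 26 / 206
p = 0.1262

0.1262


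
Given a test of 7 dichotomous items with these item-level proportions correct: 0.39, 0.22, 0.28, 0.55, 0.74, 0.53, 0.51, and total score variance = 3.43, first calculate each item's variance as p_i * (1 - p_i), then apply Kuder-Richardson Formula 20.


For each item, compute p_i * q_i:
  Item 1: 0.39 * 0.61 = 0.2379
  Item 2: 0.22 * 0.78 = 0.1716
  Item 3: 0.28 * 0.72 = 0.2016
  Item 4: 0.55 * 0.45 = 0.2475
  Item 5: 0.74 * 0.26 = 0.1924
  Item 6: 0.53 * 0.47 = 0.2491
  Item 7: 0.51 * 0.49 = 0.2499
Sum(p_i * q_i) = 0.2379 + 0.1716 + 0.2016 + 0.2475 + 0.1924 + 0.2491 + 0.2499 = 1.55
KR-20 = (k/(k-1)) * (1 - Sum(p_i*q_i) / Var_total)
= (7/6) * (1 - 1.55/3.43)
= 1.1667 * 0.5481
KR-20 = 0.6395

0.6395


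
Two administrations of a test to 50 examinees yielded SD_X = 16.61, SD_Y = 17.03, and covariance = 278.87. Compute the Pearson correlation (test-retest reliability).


r = cov(X,Y) / (SD_X * SD_Y)
r = 278.87 / (16.61 * 17.03)
r = 278.87 / 282.8683
r = 0.9859

0.9859


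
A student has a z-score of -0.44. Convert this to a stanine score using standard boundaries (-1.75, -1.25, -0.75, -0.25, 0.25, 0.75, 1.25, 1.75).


Stanine boundaries: [-1.75, -1.25, -0.75, -0.25, 0.25, 0.75, 1.25, 1.75]
z = -0.44
Check each boundary:
  z >= -1.75 -> could be stanine 2
  z >= -1.25 -> could be stanine 3
  z >= -0.75 -> could be stanine 4
  z < -0.25
  z < 0.25
  z < 0.75
  z < 1.25
  z < 1.75
Highest qualifying boundary gives stanine = 4

4
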